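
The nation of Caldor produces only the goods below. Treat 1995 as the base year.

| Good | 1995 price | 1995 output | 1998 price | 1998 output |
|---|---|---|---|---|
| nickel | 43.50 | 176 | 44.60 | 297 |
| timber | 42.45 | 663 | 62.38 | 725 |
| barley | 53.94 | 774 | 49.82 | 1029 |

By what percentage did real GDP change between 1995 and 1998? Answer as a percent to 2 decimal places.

Real GDP 1995 = Nominal GDP 1995 = 43.50·176 + 42.45·663 + 53.94·774 = 77549.91.
Real GDP 1998 (at 1995 prices) = 43.50·297 + 42.45·725 + 53.94·1029 = 99200.01.
Real growth = 99200.01/77549.91 − 1 = 0.2792.

27.92%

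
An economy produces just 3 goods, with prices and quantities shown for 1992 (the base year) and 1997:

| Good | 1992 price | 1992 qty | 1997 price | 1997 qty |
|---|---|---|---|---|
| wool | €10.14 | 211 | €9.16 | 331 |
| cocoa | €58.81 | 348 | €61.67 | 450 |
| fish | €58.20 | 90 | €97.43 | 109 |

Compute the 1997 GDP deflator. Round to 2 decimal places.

114.49

Nominal GDP 1997 = 9.16·331 + 61.67·450 + 97.43·109 = 41403.33.
Real GDP 1997 (at 1992 prices) = 10.14·331 + 58.81·450 + 58.20·109 = 36164.64.
Deflator = Nominal/Real × 100 = 41403.33/36164.64 × 100 = 114.486.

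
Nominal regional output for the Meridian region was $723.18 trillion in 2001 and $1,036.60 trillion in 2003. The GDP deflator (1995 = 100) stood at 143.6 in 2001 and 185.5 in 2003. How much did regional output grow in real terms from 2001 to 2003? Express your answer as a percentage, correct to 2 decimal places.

10.96%

Deflate each year: 2001 → 723.18/1.436 = 503.61; 2003 → 1036.60/1.855 = 558.81.
So real regional output changed by 558.81/503.61 − 1 = 0.1096, i.e. 10.96%.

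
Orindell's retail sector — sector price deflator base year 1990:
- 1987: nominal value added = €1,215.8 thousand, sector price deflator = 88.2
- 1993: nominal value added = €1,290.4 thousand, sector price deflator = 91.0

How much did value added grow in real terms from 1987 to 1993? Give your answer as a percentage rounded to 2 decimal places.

Real value added 1987 = 1215.8 / 0.882 = 1378.46.
Real value added 1993 = 1290.4 / 0.910 = 1418.02.
Real growth = 1418.02 / 1378.46 − 1 = 0.0287.

2.87%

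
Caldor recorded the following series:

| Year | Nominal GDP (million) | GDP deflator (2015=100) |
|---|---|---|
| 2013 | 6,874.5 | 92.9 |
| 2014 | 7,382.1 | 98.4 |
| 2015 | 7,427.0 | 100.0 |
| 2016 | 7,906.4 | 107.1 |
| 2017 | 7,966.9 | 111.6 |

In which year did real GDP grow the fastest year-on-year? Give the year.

2014: real = 7382.1/0.984 = 7502.13; growth vs 2013 (7399.89) = 1.38%.
2015: real = 7427.0/1.000 = 7427.00; growth vs 2014 (7502.13) = -1.00%.
2016: real = 7906.4/1.071 = 7382.26; growth vs 2015 (7427.00) = -0.60%.
2017: real = 7966.9/1.116 = 7138.80; growth vs 2016 (7382.26) = -3.30%.

2014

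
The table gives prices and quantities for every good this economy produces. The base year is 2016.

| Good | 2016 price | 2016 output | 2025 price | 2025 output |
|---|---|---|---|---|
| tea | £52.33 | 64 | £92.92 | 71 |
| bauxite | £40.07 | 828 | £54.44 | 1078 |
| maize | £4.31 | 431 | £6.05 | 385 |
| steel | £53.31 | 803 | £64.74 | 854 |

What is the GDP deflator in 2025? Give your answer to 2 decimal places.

Nominal GDP 2025 = 92.92·71 + 54.44·1078 + 6.05·385 + 64.74·854 = 122900.85.
Real GDP 2025 (at 2016 prices) = 52.33·71 + 40.07·1078 + 4.31·385 + 53.31·854 = 94096.98.
Deflator = Nominal/Real × 100 = 122900.85/94096.98 × 100 = 130.611.

130.61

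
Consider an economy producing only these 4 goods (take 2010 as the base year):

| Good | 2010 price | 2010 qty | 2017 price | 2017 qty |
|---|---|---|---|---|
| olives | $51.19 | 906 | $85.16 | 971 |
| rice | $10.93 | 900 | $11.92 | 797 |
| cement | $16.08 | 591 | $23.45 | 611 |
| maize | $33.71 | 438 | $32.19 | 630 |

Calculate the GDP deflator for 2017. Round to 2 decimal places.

Nominal GDP 2017 = 85.16·971 + 11.92·797 + 23.45·611 + 32.19·630 = 126798.25.
Real GDP 2017 (at 2010 prices) = 51.19·971 + 10.93·797 + 16.08·611 + 33.71·630 = 89478.88.
Deflator = Nominal/Real × 100 = 126798.25/89478.88 × 100 = 141.707.

141.71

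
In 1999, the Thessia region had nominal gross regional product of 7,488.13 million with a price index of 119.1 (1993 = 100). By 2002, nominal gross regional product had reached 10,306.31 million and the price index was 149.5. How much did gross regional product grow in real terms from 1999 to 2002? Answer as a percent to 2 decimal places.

9.65%

Real gross regional product 1999 = 7488.13 / 1.191 = 6287.26.
Real gross regional product 2002 = 10306.31 / 1.495 = 6893.85.
Real growth = 6893.85 / 6287.26 − 1 = 0.0965.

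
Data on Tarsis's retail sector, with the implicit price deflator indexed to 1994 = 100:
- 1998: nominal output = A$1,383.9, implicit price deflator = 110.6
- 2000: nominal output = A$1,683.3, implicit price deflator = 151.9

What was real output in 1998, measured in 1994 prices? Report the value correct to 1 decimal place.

A$1,251.3

Real output = Nominal / (implicit price deflator/100) = 1383.9 / 1.106 = 1251.27.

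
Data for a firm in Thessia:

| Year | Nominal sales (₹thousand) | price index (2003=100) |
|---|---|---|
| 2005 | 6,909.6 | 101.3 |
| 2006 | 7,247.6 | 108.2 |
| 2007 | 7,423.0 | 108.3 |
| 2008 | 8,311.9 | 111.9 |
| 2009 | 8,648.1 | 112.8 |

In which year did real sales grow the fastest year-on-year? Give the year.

2006: real = 7247.6/1.082 = 6698.34; growth vs 2005 (6820.93) = -1.80%.
2007: real = 7423.0/1.083 = 6854.11; growth vs 2006 (6698.34) = 2.33%.
2008: real = 8311.9/1.119 = 7427.97; growth vs 2007 (6854.11) = 8.37%.
2009: real = 8648.1/1.128 = 7666.76; growth vs 2008 (7427.97) = 3.21%.

2008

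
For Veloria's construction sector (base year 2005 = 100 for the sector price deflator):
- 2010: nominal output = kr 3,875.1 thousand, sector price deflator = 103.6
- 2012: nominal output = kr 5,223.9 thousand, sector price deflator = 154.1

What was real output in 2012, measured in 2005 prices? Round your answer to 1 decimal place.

kr 3,389.9 thousand

Real output = Nominal / (sector price deflator/100) = 5223.9 / 1.541 = 3389.94.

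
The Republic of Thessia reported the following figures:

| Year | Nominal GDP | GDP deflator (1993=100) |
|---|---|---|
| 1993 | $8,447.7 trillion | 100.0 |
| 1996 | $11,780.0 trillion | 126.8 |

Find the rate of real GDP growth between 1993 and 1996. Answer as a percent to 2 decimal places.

9.97%

Deflate each year: 1993 → 8447.7/1.000 = 8447.70; 1996 → 11780.0/1.268 = 9290.22.
So real GDP changed by 9290.22/8447.70 − 1 = 0.0997, i.e. 9.97%.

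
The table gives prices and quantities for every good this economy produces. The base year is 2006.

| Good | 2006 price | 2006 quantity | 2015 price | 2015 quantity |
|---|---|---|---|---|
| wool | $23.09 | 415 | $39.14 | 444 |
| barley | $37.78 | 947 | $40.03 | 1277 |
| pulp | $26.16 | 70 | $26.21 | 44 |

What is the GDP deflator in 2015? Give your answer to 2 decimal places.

Nominal GDP 2015 = 39.14·444 + 40.03·1277 + 26.21·44 = 69649.71.
Real GDP 2015 (at 2006 prices) = 23.09·444 + 37.78·1277 + 26.16·44 = 59648.06.
Deflator = Nominal/Real × 100 = 69649.71/59648.06 × 100 = 116.768.

116.77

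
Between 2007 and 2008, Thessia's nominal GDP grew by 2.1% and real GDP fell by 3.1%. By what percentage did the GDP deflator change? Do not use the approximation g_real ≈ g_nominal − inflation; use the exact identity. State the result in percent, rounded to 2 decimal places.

(1 + g_nom) = (1 + g_real)(1 + π), so π = 1.0210 / 0.9690 − 1 = 0.05366.

5.37%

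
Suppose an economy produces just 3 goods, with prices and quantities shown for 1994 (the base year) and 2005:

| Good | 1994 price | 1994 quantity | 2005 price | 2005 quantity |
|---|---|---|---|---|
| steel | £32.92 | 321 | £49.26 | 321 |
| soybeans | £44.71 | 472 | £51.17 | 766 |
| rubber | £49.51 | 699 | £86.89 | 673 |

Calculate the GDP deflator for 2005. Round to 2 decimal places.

Nominal GDP 2005 = 49.26·321 + 51.17·766 + 86.89·673 = 113485.65.
Real GDP 2005 (at 1994 prices) = 32.92·321 + 44.71·766 + 49.51·673 = 78135.41.
Deflator = Nominal/Real × 100 = 113485.65/78135.41 × 100 = 145.242.

145.24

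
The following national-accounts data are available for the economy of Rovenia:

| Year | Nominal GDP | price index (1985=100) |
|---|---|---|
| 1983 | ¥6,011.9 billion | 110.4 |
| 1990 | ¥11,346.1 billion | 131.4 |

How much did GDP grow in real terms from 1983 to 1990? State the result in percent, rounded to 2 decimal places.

58.57%

Real GDP 1983 = 6011.9 / 1.104 = 5445.56.
Real GDP 1990 = 11346.1 / 1.314 = 8634.78.
Real growth = 8634.78 / 5445.56 − 1 = 0.5857.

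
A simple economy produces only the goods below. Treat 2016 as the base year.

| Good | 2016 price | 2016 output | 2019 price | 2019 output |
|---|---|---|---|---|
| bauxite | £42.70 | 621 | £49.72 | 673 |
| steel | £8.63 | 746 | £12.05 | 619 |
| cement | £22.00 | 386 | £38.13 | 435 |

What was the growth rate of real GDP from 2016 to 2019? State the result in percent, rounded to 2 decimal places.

Real GDP 2016 = Nominal GDP 2016 = 42.70·621 + 8.63·746 + 22.00·386 = 41446.68.
Real GDP 2019 (at 2016 prices) = 42.70·673 + 8.63·619 + 22.00·435 = 43649.07.
Real growth = 43649.07/41446.68 − 1 = 0.0531.

5.31%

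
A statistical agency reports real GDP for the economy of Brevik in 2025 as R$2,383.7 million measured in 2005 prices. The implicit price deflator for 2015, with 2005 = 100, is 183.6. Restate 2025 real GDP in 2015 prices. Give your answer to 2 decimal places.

Real GDP in 2015 prices = Real GDP in 2005 prices × (P_2015/P_2005) = 2383.7 × 1.836 = 4376.47.

R$4,376.47 million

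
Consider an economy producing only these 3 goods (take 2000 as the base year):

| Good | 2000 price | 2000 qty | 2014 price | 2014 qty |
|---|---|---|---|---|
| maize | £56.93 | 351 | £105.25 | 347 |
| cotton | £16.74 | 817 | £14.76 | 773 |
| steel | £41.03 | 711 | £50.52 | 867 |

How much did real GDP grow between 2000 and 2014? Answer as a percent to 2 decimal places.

Real GDP 2000 = Nominal GDP 2000 = 56.93·351 + 16.74·817 + 41.03·711 = 62831.34.
Real GDP 2014 (at 2000 prices) = 56.93·347 + 16.74·773 + 41.03·867 = 68267.74.
Real growth = 68267.74/62831.34 − 1 = 0.0865.

8.65%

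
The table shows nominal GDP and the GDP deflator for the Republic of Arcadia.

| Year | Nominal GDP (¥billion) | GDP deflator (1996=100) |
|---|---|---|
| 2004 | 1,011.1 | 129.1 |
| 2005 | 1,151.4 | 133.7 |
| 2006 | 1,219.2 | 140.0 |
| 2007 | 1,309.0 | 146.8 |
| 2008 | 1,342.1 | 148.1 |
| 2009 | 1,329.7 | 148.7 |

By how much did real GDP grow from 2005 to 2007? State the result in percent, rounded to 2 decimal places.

Real GDP 2005 = 1151.4/1.337 = 861.18.
Real GDP 2007 = 1309.0/1.468 = 891.69.
Change = 891.69/861.18 − 1 = 0.0354.

3.54%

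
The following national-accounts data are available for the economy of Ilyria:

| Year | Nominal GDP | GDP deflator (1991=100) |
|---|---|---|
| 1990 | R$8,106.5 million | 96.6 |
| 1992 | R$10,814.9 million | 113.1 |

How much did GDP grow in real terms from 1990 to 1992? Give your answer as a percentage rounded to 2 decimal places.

13.95%

Real GDP 1990 = 8106.5 / 0.966 = 8391.82.
Real GDP 1992 = 10814.9 / 1.131 = 9562.25.
Real growth = 9562.25 / 8391.82 − 1 = 0.1395.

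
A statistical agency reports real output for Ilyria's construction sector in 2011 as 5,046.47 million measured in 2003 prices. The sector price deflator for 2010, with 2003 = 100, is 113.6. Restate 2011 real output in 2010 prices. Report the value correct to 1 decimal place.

5,732.8 million

Real output in 2010 prices = Real output in 2003 prices × (P_2010/P_2003) = 5046.47 × 1.136 = 5732.79.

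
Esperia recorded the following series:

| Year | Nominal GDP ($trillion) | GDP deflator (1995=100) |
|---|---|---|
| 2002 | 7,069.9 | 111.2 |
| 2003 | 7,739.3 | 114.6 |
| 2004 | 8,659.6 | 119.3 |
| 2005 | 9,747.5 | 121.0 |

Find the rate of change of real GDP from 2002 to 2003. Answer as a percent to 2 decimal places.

Real GDP 2002 = 7069.9/1.112 = 6357.82.
Real GDP 2003 = 7739.3/1.146 = 6753.32.
Change = 6753.32/6357.82 − 1 = 0.0622.

6.22%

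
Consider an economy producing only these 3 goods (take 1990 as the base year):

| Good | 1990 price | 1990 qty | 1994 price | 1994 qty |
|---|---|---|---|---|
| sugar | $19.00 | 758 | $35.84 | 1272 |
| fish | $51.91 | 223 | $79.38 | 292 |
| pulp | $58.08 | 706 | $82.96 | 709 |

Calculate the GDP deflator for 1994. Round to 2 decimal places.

158.48

Nominal GDP 1994 = 35.84·1272 + 79.38·292 + 82.96·709 = 127586.08.
Real GDP 1994 (at 1990 prices) = 19.00·1272 + 51.91·292 + 58.08·709 = 80504.44.
Deflator = Nominal/Real × 100 = 127586.08/80504.44 × 100 = 158.483.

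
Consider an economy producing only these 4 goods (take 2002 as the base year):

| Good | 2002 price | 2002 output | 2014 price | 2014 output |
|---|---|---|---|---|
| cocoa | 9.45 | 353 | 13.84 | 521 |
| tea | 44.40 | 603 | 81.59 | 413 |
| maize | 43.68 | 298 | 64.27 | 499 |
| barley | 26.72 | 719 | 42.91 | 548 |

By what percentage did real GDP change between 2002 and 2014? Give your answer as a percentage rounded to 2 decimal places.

-4.23%

Real GDP 2002 = Nominal GDP 2002 = 9.45·353 + 44.40·603 + 43.68·298 + 26.72·719 = 62337.37.
Real GDP 2014 (at 2002 prices) = 9.45·521 + 44.40·413 + 43.68·499 + 26.72·548 = 59699.53.
Real growth = 59699.53/62337.37 − 1 = -0.0423.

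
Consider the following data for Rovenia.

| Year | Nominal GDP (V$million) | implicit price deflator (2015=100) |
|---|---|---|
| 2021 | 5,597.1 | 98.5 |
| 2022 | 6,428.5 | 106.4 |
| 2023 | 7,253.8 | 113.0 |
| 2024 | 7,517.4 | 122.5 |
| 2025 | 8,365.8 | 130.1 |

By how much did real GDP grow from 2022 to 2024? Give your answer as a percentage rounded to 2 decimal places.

Real GDP 2022 = 6428.5/1.064 = 6041.82.
Real GDP 2024 = 7517.4/1.225 = 6136.65.
Change = 6136.65/6041.82 − 1 = 0.0157.

1.57%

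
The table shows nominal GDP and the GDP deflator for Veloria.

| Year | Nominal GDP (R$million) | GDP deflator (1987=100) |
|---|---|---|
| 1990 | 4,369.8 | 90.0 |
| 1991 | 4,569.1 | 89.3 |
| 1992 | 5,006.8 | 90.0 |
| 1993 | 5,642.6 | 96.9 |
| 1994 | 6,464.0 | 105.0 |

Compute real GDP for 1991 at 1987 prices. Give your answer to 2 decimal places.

Real GDP 1991 = 4569.1 / 0.893 = 5116.57.

R$5,116.57 million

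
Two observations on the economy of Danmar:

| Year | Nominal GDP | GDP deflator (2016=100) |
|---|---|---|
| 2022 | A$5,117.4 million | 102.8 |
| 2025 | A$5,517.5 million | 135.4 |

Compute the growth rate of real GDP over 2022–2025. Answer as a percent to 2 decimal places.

-18.14%

Deflate each year: 2022 → 5117.4/1.028 = 4978.02; 2025 → 5517.5/1.354 = 4074.96.
So real GDP changed by 4074.96/4978.02 − 1 = -0.1814, i.e. -18.14%.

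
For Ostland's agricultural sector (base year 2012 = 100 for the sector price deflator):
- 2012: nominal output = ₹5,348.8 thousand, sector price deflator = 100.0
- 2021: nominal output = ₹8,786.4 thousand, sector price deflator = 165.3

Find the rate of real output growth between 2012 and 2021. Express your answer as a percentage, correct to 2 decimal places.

-0.62%

Real output 2012 = 5348.8 / 1.000 = 5348.80.
Real output 2021 = 8786.4 / 1.653 = 5315.43.
Real growth = 5315.43 / 5348.80 − 1 = -0.0062.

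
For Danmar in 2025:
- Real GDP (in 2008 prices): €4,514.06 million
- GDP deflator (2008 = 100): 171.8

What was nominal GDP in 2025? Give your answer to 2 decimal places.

€7,755.16 million

Nominal GDP = Real × (GDP deflator/100) = 4514.06 × 1.718 = 7755.16.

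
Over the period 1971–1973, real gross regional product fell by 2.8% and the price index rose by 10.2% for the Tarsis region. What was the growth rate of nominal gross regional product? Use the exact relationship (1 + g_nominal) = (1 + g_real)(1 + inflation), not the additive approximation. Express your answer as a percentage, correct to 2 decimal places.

7.11%

(1 + g_nom) = (1 + g_real)(1 + π) = 0.9720 × 1.1020 = 1.07114.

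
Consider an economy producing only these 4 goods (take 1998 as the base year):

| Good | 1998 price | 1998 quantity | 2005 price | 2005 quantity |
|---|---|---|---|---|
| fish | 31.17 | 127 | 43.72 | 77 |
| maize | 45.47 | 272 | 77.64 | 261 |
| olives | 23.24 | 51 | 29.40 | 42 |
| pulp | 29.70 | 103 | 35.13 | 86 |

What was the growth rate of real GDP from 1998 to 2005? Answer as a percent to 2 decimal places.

Real GDP 1998 = Nominal GDP 1998 = 31.17·127 + 45.47·272 + 23.24·51 + 29.70·103 = 20570.77.
Real GDP 2005 (at 1998 prices) = 31.17·77 + 45.47·261 + 23.24·42 + 29.70·86 = 17798.04.
Real growth = 17798.04/20570.77 − 1 = -0.1348.

-13.48%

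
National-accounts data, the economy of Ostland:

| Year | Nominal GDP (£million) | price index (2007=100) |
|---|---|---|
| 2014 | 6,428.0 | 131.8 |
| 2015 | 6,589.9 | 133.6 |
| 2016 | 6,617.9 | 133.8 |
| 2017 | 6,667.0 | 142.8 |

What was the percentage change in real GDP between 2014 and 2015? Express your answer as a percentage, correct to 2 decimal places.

1.14%

Real GDP 2014 = 6428.0/1.318 = 4877.09.
Real GDP 2015 = 6589.9/1.336 = 4932.56.
Change = 4932.56/4877.09 − 1 = 0.0114.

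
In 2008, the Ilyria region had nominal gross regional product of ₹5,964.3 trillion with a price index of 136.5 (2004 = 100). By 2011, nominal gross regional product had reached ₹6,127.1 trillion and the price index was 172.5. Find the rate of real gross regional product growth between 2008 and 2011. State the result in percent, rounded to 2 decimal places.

Deflate each year: 2008 → 5964.3/1.365 = 4369.45; 2011 → 6127.1/1.725 = 3551.94.
So real gross regional product changed by 3551.94/4369.45 − 1 = -0.1871, i.e. -18.71%.

-18.71%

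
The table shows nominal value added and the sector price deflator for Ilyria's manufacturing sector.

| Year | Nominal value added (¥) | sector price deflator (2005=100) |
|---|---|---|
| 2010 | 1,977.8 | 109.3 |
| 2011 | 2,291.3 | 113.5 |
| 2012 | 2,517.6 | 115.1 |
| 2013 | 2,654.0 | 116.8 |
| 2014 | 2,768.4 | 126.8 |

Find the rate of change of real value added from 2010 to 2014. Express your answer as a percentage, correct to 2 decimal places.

20.66%

Real value added 2010 = 1977.8/1.093 = 1809.52.
Real value added 2014 = 2768.4/1.268 = 2183.28.
Change = 2183.28/1809.52 − 1 = 0.2066.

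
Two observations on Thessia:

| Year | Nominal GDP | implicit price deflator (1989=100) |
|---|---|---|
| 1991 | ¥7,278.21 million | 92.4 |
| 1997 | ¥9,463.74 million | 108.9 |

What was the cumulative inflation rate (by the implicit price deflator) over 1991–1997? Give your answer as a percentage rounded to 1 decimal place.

Price-level change = 108.9 / 92.4 − 1 = 0.1786.

17.9%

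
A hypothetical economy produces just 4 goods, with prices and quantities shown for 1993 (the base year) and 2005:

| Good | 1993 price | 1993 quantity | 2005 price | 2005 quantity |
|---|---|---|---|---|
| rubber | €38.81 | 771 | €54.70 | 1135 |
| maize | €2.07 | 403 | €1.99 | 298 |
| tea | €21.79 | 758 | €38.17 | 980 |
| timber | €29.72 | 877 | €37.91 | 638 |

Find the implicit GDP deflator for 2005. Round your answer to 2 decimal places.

Nominal GDP 2005 = 54.70·1135 + 1.99·298 + 38.17·980 + 37.91·638 = 124270.70.
Real GDP 2005 (at 1993 prices) = 38.81·1135 + 2.07·298 + 21.79·980 + 29.72·638 = 84981.77.
Deflator = Nominal/Real × 100 = 124270.70/84981.77 × 100 = 146.232.

146.23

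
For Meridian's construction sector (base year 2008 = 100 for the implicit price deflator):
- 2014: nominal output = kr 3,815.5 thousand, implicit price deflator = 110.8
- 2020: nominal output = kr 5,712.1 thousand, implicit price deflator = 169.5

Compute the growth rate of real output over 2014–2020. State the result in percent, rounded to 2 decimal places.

-2.14%

Real output 2014 = 3815.5 / 1.108 = 3443.59.
Real output 2020 = 5712.1 / 1.695 = 3369.97.
Real growth = 3369.97 / 3443.59 − 1 = -0.0214.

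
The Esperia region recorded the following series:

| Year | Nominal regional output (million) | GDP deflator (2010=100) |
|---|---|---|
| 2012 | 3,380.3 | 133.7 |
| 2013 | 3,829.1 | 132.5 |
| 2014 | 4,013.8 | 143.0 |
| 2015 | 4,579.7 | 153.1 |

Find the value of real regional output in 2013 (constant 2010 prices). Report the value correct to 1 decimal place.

2,889.9 million

Real regional output 2013 = 3829.1 / 1.325 = 2889.89.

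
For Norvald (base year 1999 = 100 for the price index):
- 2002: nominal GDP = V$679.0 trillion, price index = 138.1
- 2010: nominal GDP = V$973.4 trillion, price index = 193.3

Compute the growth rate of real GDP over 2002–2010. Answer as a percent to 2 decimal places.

Deflate each year: 2002 → 679.0/1.381 = 491.67; 2010 → 973.4/1.933 = 503.57.
So real GDP changed by 503.57/491.67 − 1 = 0.0242, i.e. 2.42%.

2.42%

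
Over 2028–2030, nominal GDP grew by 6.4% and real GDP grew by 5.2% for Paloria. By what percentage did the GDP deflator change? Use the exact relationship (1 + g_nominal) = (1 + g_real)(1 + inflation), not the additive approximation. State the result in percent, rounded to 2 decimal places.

1.14%

(1 + g_nom) = (1 + g_real)(1 + π), so π = 1.0640 / 1.0520 − 1 = 0.01141.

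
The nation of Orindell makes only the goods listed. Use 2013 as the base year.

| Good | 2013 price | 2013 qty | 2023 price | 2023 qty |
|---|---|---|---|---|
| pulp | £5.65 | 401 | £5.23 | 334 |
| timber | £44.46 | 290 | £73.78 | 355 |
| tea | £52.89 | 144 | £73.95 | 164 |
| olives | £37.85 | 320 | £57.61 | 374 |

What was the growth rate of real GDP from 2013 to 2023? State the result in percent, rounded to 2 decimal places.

16.09%

Real GDP 2013 = Nominal GDP 2013 = 5.65·401 + 44.46·290 + 52.89·144 + 37.85·320 = 34887.21.
Real GDP 2023 (at 2013 prices) = 5.65·334 + 44.46·355 + 52.89·164 + 37.85·374 = 40500.26.
Real growth = 40500.26/34887.21 − 1 = 0.1609.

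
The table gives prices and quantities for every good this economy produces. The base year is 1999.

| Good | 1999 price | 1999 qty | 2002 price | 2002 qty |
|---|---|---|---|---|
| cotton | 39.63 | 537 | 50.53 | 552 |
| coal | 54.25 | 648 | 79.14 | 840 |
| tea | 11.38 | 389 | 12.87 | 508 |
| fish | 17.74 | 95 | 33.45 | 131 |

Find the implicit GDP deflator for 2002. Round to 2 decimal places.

Nominal GDP 2002 = 50.53·552 + 79.14·840 + 12.87·508 + 33.45·131 = 105290.07.
Real GDP 2002 (at 1999 prices) = 39.63·552 + 54.25·840 + 11.38·508 + 17.74·131 = 75550.74.
Deflator = Nominal/Real × 100 = 105290.07/75550.74 × 100 = 139.363.

139.36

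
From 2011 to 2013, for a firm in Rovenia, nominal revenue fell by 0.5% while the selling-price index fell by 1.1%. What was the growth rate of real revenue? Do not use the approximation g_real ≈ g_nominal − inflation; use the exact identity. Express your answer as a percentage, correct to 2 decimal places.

0.61%

(1 + g_nom) = (1 + g_real)(1 + π), so g_real = 0.9950 / 0.9890 − 1 = 0.00607.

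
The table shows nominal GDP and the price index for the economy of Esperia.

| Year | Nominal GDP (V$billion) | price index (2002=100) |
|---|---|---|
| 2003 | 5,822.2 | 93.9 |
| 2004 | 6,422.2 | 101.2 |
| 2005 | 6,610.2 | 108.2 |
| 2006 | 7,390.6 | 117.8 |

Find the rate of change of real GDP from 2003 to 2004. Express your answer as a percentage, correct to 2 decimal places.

2.35%

Real GDP 2003 = 5822.2/0.939 = 6200.43.
Real GDP 2004 = 6422.2/1.012 = 6346.05.
Change = 6346.05/6200.43 − 1 = 0.0235.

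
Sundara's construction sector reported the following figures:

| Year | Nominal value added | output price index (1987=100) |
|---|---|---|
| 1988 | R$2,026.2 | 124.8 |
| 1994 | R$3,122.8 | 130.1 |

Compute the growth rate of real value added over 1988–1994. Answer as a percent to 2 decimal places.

47.84%

Deflate each year: 1988 → 2026.2/1.248 = 1623.56; 1994 → 3122.8/1.301 = 2400.31.
So real value added changed by 2400.31/1623.56 − 1 = 0.4784, i.e. 47.84%.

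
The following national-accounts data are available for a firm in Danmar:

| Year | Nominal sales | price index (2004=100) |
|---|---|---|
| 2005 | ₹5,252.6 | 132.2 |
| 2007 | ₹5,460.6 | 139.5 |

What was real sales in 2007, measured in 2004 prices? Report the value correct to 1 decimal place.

₹3,914.4

Real sales = Nominal / (price index/100) = 5460.6 / 1.395 = 3914.41.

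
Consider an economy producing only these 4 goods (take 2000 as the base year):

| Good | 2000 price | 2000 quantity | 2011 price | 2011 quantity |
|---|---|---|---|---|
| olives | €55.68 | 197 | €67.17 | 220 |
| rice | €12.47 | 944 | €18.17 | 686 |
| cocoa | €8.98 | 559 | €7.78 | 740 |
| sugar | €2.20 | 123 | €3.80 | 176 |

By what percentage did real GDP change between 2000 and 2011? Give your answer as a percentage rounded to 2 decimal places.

Real GDP 2000 = Nominal GDP 2000 = 55.68·197 + 12.47·944 + 8.98·559 + 2.20·123 = 28031.06.
Real GDP 2011 (at 2000 prices) = 55.68·220 + 12.47·686 + 8.98·740 + 2.20·176 = 27836.42.
Real growth = 27836.42/28031.06 − 1 = -0.0069.

-0.69%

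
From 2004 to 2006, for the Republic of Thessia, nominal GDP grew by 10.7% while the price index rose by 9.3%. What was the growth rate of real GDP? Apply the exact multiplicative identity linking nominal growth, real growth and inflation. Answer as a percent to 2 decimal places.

(1 + g_nom) = (1 + g_real)(1 + π), so g_real = 1.1070 / 1.0930 − 1 = 0.01281.

1.28%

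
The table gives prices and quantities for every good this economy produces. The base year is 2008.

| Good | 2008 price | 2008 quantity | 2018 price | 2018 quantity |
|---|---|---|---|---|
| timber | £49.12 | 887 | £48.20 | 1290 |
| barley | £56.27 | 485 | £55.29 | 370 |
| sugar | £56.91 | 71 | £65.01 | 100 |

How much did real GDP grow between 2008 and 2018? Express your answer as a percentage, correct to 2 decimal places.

19.99%

Real GDP 2008 = Nominal GDP 2008 = 49.12·887 + 56.27·485 + 56.91·71 = 74901.00.
Real GDP 2018 (at 2008 prices) = 49.12·1290 + 56.27·370 + 56.91·100 = 89875.70.
Real growth = 89875.70/74901.00 − 1 = 0.1999.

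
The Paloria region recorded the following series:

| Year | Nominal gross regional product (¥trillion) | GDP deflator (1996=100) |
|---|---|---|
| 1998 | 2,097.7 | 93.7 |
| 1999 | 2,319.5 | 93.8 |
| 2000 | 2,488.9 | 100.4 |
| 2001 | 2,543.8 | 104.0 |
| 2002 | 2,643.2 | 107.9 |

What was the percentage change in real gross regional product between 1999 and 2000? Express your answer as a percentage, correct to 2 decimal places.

Real gross regional product 1999 = 2319.5/0.938 = 2472.81.
Real gross regional product 2000 = 2488.9/1.004 = 2478.98.
Change = 2478.98/2472.81 − 1 = 0.0025.

0.25%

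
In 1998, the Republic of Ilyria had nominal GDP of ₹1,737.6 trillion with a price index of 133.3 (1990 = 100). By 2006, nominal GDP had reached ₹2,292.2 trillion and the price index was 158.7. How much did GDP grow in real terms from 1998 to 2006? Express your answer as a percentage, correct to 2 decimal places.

Deflate each year: 1998 → 1737.6/1.333 = 1303.53; 2006 → 2292.2/1.587 = 1444.36.
So real GDP changed by 1444.36/1303.53 − 1 = 0.1080, i.e. 10.80%.

10.80%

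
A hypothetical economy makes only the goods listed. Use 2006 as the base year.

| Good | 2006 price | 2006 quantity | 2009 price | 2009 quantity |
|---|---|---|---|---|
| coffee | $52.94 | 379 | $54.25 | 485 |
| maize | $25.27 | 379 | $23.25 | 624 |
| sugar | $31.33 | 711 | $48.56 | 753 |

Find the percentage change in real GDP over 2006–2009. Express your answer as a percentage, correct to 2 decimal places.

25.27%

Real GDP 2006 = Nominal GDP 2006 = 52.94·379 + 25.27·379 + 31.33·711 = 51917.22.
Real GDP 2009 (at 2006 prices) = 52.94·485 + 25.27·624 + 31.33·753 = 65035.87.
Real growth = 65035.87/51917.22 − 1 = 0.2527.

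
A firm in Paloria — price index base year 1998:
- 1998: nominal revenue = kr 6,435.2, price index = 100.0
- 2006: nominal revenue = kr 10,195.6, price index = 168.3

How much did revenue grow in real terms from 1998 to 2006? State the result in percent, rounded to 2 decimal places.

-5.86%

Deflate each year: 1998 → 6435.2/1.000 = 6435.20; 2006 → 10195.6/1.683 = 6057.99.
So real revenue changed by 6057.99/6435.20 − 1 = -0.0586, i.e. -5.86%.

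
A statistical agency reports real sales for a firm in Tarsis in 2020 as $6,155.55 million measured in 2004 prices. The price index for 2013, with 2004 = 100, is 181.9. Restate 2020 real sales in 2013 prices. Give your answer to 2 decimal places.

$11,196.95 million

Real sales in 2013 prices = Real sales in 2004 prices × (P_2013/P_2004) = 6155.55 × 1.819 = 11196.95.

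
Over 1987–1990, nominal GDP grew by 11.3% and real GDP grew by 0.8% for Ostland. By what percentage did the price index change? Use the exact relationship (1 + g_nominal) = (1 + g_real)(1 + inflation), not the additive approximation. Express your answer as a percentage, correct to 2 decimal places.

10.42%

(1 + g_nom) = (1 + g_real)(1 + π), so π = 1.1130 / 1.0080 − 1 = 0.10417.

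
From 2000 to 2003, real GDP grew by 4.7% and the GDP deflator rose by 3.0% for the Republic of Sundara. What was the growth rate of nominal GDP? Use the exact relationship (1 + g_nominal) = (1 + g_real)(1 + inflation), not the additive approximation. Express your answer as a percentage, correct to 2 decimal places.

(1 + g_nom) = (1 + g_real)(1 + π) = 1.0470 × 1.0300 = 1.07841.

7.84%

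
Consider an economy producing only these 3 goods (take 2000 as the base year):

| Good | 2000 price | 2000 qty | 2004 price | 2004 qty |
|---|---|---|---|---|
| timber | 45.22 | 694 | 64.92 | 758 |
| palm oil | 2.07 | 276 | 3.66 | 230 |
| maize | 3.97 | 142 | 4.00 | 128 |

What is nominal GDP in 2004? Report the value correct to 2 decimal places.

50563.16

Nominal GDP 2004 = Σ (p_2004 × q_2004) = 64.92·758 + 3.66·230 + 4.00·128 = 50563.16.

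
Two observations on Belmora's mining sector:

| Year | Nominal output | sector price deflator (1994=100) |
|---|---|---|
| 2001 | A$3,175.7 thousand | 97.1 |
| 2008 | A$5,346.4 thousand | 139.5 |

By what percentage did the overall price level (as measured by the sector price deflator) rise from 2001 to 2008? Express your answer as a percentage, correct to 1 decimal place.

Price-level change = 139.5 / 97.1 − 1 = 0.4367.

43.7%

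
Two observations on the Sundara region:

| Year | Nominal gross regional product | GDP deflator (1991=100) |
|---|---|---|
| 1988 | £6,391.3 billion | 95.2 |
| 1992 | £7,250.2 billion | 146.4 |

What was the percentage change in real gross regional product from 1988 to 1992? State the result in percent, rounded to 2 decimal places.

Deflate each year: 1988 → 6391.3/0.952 = 6713.55; 1992 → 7250.2/1.464 = 4952.32.
So real gross regional product changed by 4952.32/6713.55 − 1 = -0.2623, i.e. -26.23%.

-26.23%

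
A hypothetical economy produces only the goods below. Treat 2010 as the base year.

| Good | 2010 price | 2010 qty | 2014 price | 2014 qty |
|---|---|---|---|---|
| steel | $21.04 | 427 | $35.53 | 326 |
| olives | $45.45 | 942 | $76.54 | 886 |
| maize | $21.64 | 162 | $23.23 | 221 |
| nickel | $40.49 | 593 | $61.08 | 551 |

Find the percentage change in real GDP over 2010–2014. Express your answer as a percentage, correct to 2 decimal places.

Real GDP 2010 = Nominal GDP 2010 = 21.04·427 + 45.45·942 + 21.64·162 + 40.49·593 = 79314.23.
Real GDP 2014 (at 2010 prices) = 21.04·326 + 45.45·886 + 21.64·221 + 40.49·551 = 74220.17.
Real growth = 74220.17/79314.23 − 1 = -0.0642.

-6.42%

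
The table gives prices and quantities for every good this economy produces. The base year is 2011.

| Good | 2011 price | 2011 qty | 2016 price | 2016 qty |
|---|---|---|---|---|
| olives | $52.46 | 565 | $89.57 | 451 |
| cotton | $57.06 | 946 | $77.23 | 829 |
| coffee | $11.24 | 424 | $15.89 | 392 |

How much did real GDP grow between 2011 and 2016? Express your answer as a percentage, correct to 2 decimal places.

Real GDP 2011 = Nominal GDP 2011 = 52.46·565 + 57.06·946 + 11.24·424 = 88384.42.
Real GDP 2016 (at 2011 prices) = 52.46·451 + 57.06·829 + 11.24·392 = 75368.28.
Real growth = 75368.28/88384.42 − 1 = -0.1473.

-14.73%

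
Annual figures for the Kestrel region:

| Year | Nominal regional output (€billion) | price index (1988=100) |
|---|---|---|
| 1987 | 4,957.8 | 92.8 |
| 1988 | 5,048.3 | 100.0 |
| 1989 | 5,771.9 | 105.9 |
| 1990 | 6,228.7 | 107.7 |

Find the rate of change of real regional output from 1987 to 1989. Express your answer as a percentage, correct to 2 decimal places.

Real regional output 1987 = 4957.8/0.928 = 5342.46.
Real regional output 1989 = 5771.9/1.059 = 5450.33.
Change = 5450.33/5342.46 − 1 = 0.0202.

2.02%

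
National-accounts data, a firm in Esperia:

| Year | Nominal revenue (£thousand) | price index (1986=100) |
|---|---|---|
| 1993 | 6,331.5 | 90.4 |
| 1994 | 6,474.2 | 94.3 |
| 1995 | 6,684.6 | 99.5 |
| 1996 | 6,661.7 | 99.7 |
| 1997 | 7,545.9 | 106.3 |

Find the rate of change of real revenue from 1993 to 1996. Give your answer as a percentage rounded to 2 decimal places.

Real revenue 1993 = 6331.5/0.904 = 7003.87.
Real revenue 1996 = 6661.7/0.997 = 6681.75.
Change = 6681.75/7003.87 − 1 = -0.0460.

-4.60%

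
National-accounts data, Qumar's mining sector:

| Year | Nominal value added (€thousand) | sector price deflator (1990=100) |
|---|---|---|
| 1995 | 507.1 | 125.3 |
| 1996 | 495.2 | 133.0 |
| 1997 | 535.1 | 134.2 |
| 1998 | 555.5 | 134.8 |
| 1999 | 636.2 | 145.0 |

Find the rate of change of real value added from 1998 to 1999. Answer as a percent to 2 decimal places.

6.47%

Real value added 1998 = 555.5/1.348 = 412.09.
Real value added 1999 = 636.2/1.450 = 438.76.
Change = 438.76/412.09 − 1 = 0.0647.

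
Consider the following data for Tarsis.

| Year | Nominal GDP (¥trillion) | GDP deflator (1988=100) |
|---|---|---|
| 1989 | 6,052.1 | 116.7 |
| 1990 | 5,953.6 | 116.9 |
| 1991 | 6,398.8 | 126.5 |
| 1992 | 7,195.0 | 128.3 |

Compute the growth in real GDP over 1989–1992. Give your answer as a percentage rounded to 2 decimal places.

8.14%

Real GDP 1989 = 6052.1/1.167 = 5186.03.
Real GDP 1992 = 7195.0/1.283 = 5607.95.
Change = 5607.95/5186.03 − 1 = 0.0814.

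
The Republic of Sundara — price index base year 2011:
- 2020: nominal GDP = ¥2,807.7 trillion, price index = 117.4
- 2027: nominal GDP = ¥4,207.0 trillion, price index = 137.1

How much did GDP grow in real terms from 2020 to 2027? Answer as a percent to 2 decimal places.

Real GDP 2020 = 2807.7 / 1.174 = 2391.57.
Real GDP 2027 = 4207.0 / 1.371 = 3068.56.
Real growth = 3068.56 / 2391.57 − 1 = 0.2831.

28.31%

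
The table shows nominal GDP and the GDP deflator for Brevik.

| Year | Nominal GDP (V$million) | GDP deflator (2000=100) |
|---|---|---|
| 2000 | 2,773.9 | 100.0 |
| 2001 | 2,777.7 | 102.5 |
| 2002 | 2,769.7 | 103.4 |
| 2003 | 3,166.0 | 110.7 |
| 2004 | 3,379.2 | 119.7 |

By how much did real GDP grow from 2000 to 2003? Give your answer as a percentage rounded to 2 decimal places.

3.10%

Real GDP 2000 = 2773.9/1.000 = 2773.90.
Real GDP 2003 = 3166.0/1.107 = 2859.98.
Change = 2859.98/2773.90 − 1 = 0.0310.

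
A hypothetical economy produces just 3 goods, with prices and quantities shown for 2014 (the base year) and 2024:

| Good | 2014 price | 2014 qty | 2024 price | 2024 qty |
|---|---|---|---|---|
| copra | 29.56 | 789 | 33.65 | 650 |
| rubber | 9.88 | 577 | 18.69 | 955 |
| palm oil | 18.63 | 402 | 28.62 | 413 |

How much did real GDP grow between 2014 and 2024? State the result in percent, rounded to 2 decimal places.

Real GDP 2014 = Nominal GDP 2014 = 29.56·789 + 9.88·577 + 18.63·402 = 36512.86.
Real GDP 2024 (at 2014 prices) = 29.56·650 + 9.88·955 + 18.63·413 = 36343.59.
Real growth = 36343.59/36512.86 − 1 = -0.0046.

-0.46%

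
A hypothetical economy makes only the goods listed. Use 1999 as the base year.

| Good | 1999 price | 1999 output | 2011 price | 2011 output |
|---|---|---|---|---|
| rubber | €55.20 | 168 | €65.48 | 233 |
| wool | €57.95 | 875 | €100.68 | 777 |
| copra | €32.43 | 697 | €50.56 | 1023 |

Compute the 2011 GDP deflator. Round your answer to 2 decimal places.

Nominal GDP 2011 = 65.48·233 + 100.68·777 + 50.56·1023 = 145208.08.
Real GDP 2011 (at 1999 prices) = 55.20·233 + 57.95·777 + 32.43·1023 = 91064.64.
Deflator = Nominal/Real × 100 = 145208.08/91064.64 × 100 = 159.456.

159.46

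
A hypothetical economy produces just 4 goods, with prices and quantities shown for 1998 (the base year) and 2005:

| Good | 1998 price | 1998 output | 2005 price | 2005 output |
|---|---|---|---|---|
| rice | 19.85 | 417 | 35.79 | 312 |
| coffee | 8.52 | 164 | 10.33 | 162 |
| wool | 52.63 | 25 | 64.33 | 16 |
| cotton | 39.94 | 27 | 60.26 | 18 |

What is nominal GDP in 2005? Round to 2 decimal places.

14953.90

Nominal GDP 2005 = Σ (p_2005 × q_2005) = 35.79·312 + 10.33·162 + 64.33·16 + 60.26·18 = 14953.90.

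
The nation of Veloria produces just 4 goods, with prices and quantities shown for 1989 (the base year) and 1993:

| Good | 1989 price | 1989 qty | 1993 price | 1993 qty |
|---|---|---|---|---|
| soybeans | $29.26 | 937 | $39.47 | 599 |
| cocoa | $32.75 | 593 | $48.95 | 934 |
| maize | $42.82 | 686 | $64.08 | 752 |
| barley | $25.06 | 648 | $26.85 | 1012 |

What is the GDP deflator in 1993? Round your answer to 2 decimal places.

136.95

Nominal GDP 1993 = 39.47·599 + 48.95·934 + 64.08·752 + 26.85·1012 = 144722.19.
Real GDP 1993 (at 1989 prices) = 29.26·599 + 32.75·934 + 42.82·752 + 25.06·1012 = 105676.60.
Deflator = Nominal/Real × 100 = 144722.19/105676.60 × 100 = 136.948.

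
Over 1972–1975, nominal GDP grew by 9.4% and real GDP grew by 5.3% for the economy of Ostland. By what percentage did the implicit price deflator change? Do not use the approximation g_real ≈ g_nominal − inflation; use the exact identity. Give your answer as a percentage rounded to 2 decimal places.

(1 + g_nom) = (1 + g_real)(1 + π), so π = 1.0940 / 1.0530 − 1 = 0.03894.

3.89%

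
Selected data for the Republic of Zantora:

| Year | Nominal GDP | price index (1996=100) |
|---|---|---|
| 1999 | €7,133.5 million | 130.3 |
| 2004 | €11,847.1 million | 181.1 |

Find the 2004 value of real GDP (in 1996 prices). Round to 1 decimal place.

€6,541.7 million

Real GDP = Nominal / (price index/100) = 11847.1 / 1.811 = 6541.74.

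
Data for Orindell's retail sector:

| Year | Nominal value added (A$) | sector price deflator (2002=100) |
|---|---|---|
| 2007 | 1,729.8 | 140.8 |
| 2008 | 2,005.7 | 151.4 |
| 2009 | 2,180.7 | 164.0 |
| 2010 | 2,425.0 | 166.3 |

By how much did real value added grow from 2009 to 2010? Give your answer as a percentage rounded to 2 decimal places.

9.66%

Real value added 2009 = 2180.7/1.640 = 1329.70.
Real value added 2010 = 2425.0/1.663 = 1458.21.
Change = 1458.21/1329.70 − 1 = 0.0966.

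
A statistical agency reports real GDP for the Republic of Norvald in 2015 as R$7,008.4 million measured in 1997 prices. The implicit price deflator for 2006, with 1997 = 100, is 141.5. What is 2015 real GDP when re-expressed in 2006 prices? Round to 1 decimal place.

R$9,916.9 million

Real GDP in 2006 prices = Real GDP in 1997 prices × (P_2006/P_1997) = 7008.4 × 1.415 = 9916.89.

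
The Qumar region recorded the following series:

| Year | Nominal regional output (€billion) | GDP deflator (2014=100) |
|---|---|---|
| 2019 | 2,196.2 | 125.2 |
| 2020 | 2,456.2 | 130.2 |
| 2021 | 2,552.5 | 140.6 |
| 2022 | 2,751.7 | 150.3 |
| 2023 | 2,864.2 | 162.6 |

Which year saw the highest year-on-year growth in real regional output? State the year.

2020

2020: real = 2456.2/1.302 = 1886.48; growth vs 2019 (1754.15) = 7.54%.
2021: real = 2552.5/1.406 = 1815.43; growth vs 2020 (1886.48) = -3.77%.
2022: real = 2751.7/1.503 = 1830.81; growth vs 2021 (1815.43) = 0.85%.
2023: real = 2864.2/1.626 = 1761.50; growth vs 2022 (1830.81) = -3.79%.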